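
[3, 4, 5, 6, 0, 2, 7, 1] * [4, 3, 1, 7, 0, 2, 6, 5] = [7, 0, 2, 6, 4, 1, 5, 3]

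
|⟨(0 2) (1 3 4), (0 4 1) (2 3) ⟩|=120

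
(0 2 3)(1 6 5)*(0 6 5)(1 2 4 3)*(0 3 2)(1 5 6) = (0 4 2 5)(1 6 3)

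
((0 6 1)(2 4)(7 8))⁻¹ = (0 1 6)(2 4)(7 8)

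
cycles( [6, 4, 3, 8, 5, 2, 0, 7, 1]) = (0 6)(1 4 5 2 3 8)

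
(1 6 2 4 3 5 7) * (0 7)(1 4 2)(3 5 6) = (0 7 4 5)(1 3 6)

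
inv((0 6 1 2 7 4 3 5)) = (0 5 3 4 7 2 1 6)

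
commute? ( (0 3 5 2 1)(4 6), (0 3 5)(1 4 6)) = no: (0 3 5 2 1)(4 6) * (0 3 5)(1 4 6) = (0 5 2 4 1 3), (0 3 5)(1 4 6) * (0 3 5 2 1)(4 6) = (0 5 3 2 1 6)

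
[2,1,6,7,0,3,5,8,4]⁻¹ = [4,1,0,5,8,6,2,3,7]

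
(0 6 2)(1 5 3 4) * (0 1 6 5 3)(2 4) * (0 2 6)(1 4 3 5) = (0 1 5 2 4)(3 6)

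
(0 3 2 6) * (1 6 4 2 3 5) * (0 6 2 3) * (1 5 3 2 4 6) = (0 3)(1 4 2 6)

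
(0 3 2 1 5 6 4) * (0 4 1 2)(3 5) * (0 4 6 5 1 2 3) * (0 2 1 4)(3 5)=(0 4 6 1 2 5 3)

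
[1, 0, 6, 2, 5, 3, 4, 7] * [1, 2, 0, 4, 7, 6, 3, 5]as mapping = [0→2, 1→1, 2→3, 3→0, 4→6, 5→4, 6→7, 7→5]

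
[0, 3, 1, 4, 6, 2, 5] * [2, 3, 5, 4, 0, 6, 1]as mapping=[0→2, 1→4, 2→3, 3→0, 4→1, 5→5, 6→6]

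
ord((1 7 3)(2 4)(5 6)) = 6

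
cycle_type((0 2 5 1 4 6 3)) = 7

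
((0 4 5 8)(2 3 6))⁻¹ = (0 8 5 4)(2 6 3)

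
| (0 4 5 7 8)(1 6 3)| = 15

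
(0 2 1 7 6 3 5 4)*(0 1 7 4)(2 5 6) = (0 5)(1 4)(2 7)(3 6)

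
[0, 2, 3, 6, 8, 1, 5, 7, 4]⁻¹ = [0, 5, 1, 2, 8, 6, 3, 7, 4]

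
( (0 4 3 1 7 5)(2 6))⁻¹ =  (0 5 7 1 3 4)(2 6)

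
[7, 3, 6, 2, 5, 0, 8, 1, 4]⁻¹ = [5, 7, 3, 1, 8, 4, 2, 0, 6]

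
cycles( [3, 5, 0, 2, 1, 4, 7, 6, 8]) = (0 3 2)(1 5 4)(6 7)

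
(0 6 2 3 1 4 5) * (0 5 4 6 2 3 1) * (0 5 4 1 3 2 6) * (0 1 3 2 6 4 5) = (0 4 3)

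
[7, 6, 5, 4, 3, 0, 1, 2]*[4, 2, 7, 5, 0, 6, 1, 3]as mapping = [0→3, 1→1, 2→6, 3→0, 4→5, 5→4, 6→2, 7→7]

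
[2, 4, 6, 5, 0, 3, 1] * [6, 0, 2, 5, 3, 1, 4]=[2, 3, 4, 1, 6, 5, 0]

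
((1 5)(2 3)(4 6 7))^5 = (1 5)(2 3)(4 7 6)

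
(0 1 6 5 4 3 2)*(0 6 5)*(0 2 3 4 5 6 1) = (1 6 2)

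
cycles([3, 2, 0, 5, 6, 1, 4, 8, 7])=(0 3 5 1 2)(4 6)(7 8)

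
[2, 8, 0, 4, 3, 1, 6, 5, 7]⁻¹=[2, 5, 0, 4, 3, 7, 6, 8, 1]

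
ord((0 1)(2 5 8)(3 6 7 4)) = 12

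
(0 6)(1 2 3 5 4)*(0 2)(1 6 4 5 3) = (0 4 6 2 1)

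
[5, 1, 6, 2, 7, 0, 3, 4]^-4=[0, 1, 3, 6, 4, 5, 2, 7]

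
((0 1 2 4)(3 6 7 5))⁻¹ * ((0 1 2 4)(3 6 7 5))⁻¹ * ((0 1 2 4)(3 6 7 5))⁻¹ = (0 1 2 4)(3 6 7 5)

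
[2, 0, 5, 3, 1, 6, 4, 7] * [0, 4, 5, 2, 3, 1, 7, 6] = [5, 0, 1, 2, 4, 7, 3, 6]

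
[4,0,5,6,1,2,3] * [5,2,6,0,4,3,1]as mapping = [0→4,1→5,2→3,3→1,4→2,5→6,6→0]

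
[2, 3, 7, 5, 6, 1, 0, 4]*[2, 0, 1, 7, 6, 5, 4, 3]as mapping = [0→1, 1→7, 2→3, 3→5, 4→4, 5→0, 6→2, 7→6]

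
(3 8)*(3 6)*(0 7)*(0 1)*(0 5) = (0 7 1 5)(3 8 6)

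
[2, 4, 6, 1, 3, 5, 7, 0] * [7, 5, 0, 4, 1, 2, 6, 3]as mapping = [0→0, 1→1, 2→6, 3→5, 4→4, 5→2, 6→3, 7→7]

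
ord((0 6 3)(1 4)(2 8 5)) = 6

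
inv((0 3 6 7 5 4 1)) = (0 1 4 5 7 6 3)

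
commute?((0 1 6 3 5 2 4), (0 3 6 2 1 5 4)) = no:(0 1 6 3 5 2 4)*(0 3 6 2 1 5 4) = (0 5 1 2)(3 4), (0 3 6 2 1 5 4)*(0 1 6 3 5 2 4) = (0 5)(1 2 6 4)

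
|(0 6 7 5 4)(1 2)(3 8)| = 10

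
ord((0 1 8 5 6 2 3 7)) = 8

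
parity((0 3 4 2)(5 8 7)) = odd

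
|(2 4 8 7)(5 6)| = 4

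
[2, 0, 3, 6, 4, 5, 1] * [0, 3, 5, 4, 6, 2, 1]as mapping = [0→5, 1→0, 2→4, 3→1, 4→6, 5→2, 6→3]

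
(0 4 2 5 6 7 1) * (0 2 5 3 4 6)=(0 6 7 1 2 3 4 5)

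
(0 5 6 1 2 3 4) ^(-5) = (0 6 2 4 5 1 3) 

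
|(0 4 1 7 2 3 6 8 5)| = 9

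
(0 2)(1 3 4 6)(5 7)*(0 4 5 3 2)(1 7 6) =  (1 2 4)(3 5 6 7)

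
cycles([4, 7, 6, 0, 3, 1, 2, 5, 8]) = (0 4 3)(1 7 5)(2 6)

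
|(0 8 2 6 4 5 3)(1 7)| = 14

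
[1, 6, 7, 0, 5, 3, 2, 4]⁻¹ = [3, 0, 6, 5, 7, 4, 1, 2]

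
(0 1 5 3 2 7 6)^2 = (0 5 2 6 1 3 7)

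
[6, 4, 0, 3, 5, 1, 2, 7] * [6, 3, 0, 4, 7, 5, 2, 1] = [2, 7, 6, 4, 5, 3, 0, 1]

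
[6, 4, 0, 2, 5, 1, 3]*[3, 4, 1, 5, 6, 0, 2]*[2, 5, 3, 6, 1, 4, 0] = [3, 0, 6, 5, 2, 1, 4]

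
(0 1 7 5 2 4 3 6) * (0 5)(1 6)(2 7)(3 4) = (0 6 5 7)(1 2 3)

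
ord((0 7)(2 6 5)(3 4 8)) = 6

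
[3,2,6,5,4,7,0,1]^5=[2,5,7,6,4,0,1,3]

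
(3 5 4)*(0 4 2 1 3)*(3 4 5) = (0 5 2 1 4)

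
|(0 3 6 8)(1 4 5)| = 12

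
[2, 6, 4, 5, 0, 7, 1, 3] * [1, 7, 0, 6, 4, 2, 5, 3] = [0, 5, 4, 2, 1, 3, 7, 6]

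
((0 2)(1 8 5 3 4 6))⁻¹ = (0 2)(1 6 4 3 5 8)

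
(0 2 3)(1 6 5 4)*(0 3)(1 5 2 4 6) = (0 4 5 6 2)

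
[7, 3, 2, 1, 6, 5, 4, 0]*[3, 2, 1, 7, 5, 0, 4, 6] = [6, 7, 1, 2, 4, 0, 5, 3]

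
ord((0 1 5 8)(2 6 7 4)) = 4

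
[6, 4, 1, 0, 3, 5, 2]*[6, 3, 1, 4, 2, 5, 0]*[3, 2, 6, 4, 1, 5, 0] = [3, 6, 4, 0, 1, 5, 2]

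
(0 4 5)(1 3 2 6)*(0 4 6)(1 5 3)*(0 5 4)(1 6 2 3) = (0 2 5)(1 6 4)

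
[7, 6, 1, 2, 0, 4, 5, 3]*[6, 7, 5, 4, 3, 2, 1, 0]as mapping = [0→0, 1→1, 2→7, 3→5, 4→6, 5→3, 6→2, 7→4]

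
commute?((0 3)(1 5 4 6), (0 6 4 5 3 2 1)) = no:(0 3)(1 5 4 6)*(0 6 4 5 3 2 1) = (0 2 1 3 6), (0 6 4 5 3 2 1)*(0 3)(1 5 4 6) = (0 1 3 2 5)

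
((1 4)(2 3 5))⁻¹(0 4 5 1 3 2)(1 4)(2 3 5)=(0 1 2 4 5 3)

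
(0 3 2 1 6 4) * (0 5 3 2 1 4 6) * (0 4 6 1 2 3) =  (0 3 2 6 1 4 5)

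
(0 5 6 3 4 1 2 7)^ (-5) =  (0 3 2 5 4 7 6 1)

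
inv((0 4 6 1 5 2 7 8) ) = (0 8 7 2 5 1 6 4) 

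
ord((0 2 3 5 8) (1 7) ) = 10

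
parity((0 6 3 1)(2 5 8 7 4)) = odd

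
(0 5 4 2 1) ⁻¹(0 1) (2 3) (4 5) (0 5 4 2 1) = (0 5) (1 3) (2 4) 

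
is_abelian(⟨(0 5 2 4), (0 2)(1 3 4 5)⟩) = no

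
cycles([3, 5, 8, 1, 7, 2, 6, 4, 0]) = (0 3 1 5 2 8)(4 7)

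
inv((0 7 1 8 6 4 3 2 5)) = (0 5 2 3 4 6 8 1 7)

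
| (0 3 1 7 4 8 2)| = 7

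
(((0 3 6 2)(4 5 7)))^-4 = (4 7 5)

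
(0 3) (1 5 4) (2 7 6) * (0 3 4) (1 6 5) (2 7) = (0 4 6 7 5) 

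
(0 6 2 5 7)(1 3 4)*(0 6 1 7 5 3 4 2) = (0 1 4 7 6)(2 3)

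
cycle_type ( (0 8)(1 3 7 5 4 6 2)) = 2.7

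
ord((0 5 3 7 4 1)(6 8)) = 6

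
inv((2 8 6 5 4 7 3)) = (2 3 7 4 5 6 8)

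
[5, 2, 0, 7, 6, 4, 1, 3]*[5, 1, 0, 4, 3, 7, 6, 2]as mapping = [0→7, 1→0, 2→5, 3→2, 4→6, 5→3, 6→1, 7→4]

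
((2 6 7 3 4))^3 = (2 3 6 4 7)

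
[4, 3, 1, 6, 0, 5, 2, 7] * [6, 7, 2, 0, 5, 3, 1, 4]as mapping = [0→5, 1→0, 2→7, 3→1, 4→6, 5→3, 6→2, 7→4]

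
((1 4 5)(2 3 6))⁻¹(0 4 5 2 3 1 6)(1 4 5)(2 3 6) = (0 5 1 3 6 4 2)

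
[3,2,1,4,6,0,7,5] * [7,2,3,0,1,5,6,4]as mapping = [0→0,1→3,2→2,3→1,4→6,5→7,6→4,7→5]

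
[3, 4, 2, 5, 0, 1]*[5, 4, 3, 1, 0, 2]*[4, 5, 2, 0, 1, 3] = [5, 4, 0, 2, 3, 1]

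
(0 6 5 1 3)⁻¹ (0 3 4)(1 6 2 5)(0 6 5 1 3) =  (0 4 6)(1 3 5 2)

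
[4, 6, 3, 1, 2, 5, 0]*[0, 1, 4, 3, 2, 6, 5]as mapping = [0→2, 1→5, 2→3, 3→1, 4→4, 5→6, 6→0]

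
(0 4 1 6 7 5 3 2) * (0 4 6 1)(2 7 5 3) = (0 6 5 2 4)(3 7)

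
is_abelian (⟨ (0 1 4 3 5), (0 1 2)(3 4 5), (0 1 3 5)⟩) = no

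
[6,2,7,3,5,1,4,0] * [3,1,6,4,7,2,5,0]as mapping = [0→5,1→6,2→0,3→4,4→2,5→1,6→7,7→3]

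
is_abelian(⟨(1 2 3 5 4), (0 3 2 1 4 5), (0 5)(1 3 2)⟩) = no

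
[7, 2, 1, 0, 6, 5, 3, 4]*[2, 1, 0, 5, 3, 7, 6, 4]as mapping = [0→4, 1→0, 2→1, 3→2, 4→6, 5→7, 6→5, 7→3]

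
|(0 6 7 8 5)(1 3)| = 10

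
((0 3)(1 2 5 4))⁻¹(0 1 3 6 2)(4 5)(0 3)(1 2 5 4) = (0 6 5 3 2)(1 4)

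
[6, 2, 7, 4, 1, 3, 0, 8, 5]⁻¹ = [6, 4, 1, 5, 3, 8, 0, 2, 7]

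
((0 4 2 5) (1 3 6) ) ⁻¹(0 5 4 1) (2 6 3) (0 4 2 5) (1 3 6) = (0 2 3 4) (1 6 5) 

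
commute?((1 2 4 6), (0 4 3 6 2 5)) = no:(1 2 4 6) * (0 4 3 6 2 5) = (0 4 2 3 6 1 5), (0 4 3 6 2 5) * (1 2 4 6) = (0 6 4 3 1 2 5)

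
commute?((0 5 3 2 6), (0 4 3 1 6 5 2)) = no:(0 5 3 2 6)*(0 4 3 1 6 5 2) = (0 2 5 1 6 4 3), (0 4 3 1 6 5 2)*(0 5 3 2 6) = (0 4 2 5 6 3 1)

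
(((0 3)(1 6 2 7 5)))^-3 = (0 3)(1 2 5 6 7)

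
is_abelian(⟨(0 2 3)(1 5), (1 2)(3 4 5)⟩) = no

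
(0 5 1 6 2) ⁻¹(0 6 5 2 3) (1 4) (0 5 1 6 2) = (0 3 5 2 1) (4 6) 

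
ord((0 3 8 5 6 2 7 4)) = 8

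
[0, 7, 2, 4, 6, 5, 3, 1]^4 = [0, 1, 2, 4, 6, 5, 3, 7]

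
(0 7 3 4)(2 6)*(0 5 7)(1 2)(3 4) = (1 2 6)(4 5 7)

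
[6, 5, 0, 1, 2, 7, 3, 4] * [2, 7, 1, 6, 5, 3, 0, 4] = [0, 3, 2, 7, 1, 4, 6, 5]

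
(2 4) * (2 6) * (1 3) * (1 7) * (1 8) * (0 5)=(0 5)(1 3 7 8)(2 4 6)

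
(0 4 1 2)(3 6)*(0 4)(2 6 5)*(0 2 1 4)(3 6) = (0 2)(1 3 5)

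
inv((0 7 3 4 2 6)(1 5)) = (0 6 2 4 3 7)(1 5)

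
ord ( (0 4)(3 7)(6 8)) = 2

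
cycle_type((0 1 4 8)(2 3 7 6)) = 4^2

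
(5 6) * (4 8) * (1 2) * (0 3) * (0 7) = (0 3 7) (1 2) (4 8) (5 6) 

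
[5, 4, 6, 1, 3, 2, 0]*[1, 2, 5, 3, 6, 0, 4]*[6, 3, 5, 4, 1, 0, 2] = [6, 2, 1, 5, 4, 0, 3]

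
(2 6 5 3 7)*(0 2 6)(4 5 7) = (0 2)(3 4 5)(6 7)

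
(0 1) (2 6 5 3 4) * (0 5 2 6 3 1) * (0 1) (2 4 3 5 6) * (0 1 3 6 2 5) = (0 3 6 4 5 1 2) 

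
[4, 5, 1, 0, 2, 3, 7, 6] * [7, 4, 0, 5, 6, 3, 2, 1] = [6, 3, 4, 7, 0, 5, 1, 2]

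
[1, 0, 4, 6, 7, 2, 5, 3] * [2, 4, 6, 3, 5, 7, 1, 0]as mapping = [0→4, 1→2, 2→5, 3→1, 4→0, 5→6, 6→7, 7→3]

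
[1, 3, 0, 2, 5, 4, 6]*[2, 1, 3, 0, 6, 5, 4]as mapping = [0→1, 1→0, 2→2, 3→3, 4→5, 5→6, 6→4]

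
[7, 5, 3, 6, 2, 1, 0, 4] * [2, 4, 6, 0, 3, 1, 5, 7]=[7, 1, 0, 5, 6, 4, 2, 3]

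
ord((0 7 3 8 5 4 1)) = 7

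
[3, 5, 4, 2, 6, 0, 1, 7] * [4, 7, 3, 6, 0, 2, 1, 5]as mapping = [0→6, 1→2, 2→0, 3→3, 4→1, 5→4, 6→7, 7→5]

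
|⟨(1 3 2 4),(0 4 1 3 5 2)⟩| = 120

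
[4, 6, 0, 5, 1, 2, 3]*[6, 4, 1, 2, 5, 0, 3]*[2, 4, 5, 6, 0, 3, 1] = [3, 6, 1, 2, 0, 4, 5]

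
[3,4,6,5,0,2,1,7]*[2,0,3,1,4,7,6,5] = [1,4,6,7,2,3,0,5]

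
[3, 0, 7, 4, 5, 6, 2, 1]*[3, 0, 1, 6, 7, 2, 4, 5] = [6, 3, 5, 7, 2, 4, 1, 0]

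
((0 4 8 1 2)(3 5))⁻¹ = (0 2 1 8 4)(3 5)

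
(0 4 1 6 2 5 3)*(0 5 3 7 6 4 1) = (0 1 4)(2 3 5 7 6)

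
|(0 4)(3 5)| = 2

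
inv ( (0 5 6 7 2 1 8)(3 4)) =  (0 8 1 2 7 6 5)(3 4)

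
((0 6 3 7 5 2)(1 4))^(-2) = (0 5 3)(2 7 6)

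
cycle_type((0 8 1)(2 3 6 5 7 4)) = 3.6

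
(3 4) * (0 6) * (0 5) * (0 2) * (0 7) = (0 6 5 2 7)(3 4)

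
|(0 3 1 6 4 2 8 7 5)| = 9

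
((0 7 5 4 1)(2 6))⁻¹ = (0 1 4 5 7)(2 6)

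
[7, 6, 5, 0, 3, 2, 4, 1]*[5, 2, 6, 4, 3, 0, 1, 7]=[7, 1, 0, 5, 4, 6, 3, 2]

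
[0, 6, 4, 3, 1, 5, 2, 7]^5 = [0, 6, 4, 3, 1, 5, 2, 7]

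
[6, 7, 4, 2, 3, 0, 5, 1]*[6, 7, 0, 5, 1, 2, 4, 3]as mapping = [0→4, 1→3, 2→1, 3→0, 4→5, 5→6, 6→2, 7→7]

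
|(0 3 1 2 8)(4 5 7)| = 15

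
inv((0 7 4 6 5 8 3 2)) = (0 2 3 8 5 6 4 7)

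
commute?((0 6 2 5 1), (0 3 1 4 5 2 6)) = no:(0 6 2 5 1)*(0 3 1 4 5 2 6) = (1 3)(4 5), (0 3 1 4 5 2 6)*(0 6 2 5 1) = (0 3)(1 4)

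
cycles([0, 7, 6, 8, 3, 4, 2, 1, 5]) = (1 7) (2 6) (3 8 5 4) 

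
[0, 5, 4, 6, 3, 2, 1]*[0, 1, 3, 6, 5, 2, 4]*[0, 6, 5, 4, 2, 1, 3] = [0, 5, 1, 2, 3, 4, 6]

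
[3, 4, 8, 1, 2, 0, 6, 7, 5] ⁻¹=[5, 3, 4, 0, 1, 8, 6, 7, 2] 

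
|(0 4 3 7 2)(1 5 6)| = 15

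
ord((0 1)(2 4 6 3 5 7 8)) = 14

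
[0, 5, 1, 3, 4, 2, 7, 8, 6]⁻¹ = [0, 2, 5, 3, 4, 1, 8, 6, 7]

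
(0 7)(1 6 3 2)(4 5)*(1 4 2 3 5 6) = (0 7)(2 4 6 5)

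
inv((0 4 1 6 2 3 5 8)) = (0 8 5 3 2 6 1 4)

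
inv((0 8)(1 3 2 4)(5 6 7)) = (0 8)(1 4 2 3)(5 7 6)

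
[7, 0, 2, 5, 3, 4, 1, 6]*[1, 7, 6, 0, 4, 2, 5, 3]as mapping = [0→3, 1→1, 2→6, 3→2, 4→0, 5→4, 6→7, 7→5]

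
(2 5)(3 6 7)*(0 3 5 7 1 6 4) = (0 3 4)(1 6)(2 7 5)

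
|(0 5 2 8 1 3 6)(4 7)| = 14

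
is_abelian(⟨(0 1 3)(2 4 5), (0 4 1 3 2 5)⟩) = no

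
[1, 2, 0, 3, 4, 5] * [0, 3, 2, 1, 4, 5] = [3, 2, 0, 1, 4, 5]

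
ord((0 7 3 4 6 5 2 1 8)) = 9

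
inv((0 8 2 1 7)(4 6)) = (0 7 1 2 8)(4 6)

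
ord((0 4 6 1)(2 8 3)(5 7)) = 12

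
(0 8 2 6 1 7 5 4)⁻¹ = (0 4 5 7 1 6 2 8)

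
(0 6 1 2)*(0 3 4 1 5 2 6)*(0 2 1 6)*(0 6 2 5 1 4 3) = (0 5 4 2)(1 6)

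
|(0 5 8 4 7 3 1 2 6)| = 9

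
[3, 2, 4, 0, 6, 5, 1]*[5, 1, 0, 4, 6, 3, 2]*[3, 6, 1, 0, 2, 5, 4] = [2, 3, 4, 5, 1, 0, 6]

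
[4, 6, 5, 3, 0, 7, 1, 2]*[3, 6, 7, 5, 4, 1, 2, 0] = [4, 2, 1, 5, 3, 0, 6, 7]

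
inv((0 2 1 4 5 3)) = (0 3 5 4 1 2)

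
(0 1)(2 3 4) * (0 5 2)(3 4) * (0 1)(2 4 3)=(1 5 4)(2 3)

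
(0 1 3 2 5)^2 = (0 3 5 1 2)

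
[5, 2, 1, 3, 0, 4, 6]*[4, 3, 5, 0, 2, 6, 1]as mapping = [0→6, 1→5, 2→3, 3→0, 4→4, 5→2, 6→1]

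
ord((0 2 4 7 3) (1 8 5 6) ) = 20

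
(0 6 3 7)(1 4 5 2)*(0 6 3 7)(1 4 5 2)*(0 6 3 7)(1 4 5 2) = (0 7 3 6)(1 2 5 4)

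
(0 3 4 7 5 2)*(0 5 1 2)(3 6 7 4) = (0 6 7 1 2 5)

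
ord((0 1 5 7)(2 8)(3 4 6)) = 12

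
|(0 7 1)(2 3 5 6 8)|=15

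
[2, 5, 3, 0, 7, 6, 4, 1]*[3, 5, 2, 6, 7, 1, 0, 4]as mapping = [0→2, 1→1, 2→6, 3→3, 4→4, 5→0, 6→7, 7→5]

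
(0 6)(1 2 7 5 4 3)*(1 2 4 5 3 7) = (0 6)(1 4 7 3 2)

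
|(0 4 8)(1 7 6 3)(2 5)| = 12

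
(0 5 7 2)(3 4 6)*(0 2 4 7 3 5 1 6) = (0 1 6 5 3 7 4)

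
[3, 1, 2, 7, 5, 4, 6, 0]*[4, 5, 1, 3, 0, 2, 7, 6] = [3, 5, 1, 6, 2, 0, 7, 4]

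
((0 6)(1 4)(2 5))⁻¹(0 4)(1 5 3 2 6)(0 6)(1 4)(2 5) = (0 4 2 3 5)(1 6)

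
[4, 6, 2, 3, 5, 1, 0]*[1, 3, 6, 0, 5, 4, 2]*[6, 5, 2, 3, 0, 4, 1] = [4, 2, 1, 6, 0, 3, 5]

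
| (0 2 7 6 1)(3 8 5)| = 15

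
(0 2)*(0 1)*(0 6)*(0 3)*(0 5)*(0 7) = (0 2 1 6 3 5 7)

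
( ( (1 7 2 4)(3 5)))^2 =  (1 2)(4 7)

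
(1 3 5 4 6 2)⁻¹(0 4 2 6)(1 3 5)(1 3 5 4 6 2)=(0 6 1 2)(3 5 4)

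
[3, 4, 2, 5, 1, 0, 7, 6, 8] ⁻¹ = [5, 4, 2, 0, 1, 3, 7, 6, 8] 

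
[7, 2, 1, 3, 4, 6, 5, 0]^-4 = [0, 1, 2, 3, 4, 5, 6, 7]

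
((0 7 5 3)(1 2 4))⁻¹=(0 3 5 7)(1 4 2)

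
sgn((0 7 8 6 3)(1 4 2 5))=-1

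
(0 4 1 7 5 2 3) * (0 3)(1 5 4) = (0 1 7 4 5 2)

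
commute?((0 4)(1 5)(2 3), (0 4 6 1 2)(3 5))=no:(0 4)(1 5)(2 3)*(0 4 6 1 2)(3 5)=(0 6 1 3)(2 5), (0 4 6 1 2)(3 5)*(0 4)(1 5)(2 3)=(1 3)(2 4 6 5)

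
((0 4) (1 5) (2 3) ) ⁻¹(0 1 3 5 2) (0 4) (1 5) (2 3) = (1 3 4 5 2) 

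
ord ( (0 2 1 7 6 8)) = 6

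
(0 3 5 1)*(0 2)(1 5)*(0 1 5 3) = (1 2)(3 5)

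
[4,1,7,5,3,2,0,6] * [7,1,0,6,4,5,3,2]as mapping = [0→4,1→1,2→2,3→5,4→6,5→0,6→7,7→3]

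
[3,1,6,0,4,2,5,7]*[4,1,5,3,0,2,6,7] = [3,1,6,4,0,5,2,7]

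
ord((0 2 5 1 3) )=5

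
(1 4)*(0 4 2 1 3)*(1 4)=(0 1 2 4 3)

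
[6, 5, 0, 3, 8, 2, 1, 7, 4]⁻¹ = [2, 6, 5, 3, 8, 1, 0, 7, 4]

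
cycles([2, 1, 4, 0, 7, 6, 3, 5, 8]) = (0 2 4 7 5 6 3)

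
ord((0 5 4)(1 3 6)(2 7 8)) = 3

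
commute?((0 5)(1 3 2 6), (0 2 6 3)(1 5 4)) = no:(0 5)(1 3 2 6) * (0 2 6 3)(1 5 4) = (0 4 1)(2 3 6 5), (0 2 6 3)(1 5 4) * (0 5)(1 3 2 6) = (0 6 2 1)(3 5 4)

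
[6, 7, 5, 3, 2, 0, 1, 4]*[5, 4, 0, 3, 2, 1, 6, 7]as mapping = [0→6, 1→7, 2→1, 3→3, 4→0, 5→5, 6→4, 7→2]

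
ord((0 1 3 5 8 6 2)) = 7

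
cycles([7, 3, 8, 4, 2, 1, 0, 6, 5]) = (0 7 6)(1 3 4 2 8 5)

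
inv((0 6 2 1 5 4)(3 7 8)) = (0 4 5 1 2 6)(3 8 7)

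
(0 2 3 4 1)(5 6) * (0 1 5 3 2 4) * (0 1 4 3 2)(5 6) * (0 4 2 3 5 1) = (0 5 1 2 4 6 3)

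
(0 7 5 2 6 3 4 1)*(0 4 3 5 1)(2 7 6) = (0 6 5 7 1 4)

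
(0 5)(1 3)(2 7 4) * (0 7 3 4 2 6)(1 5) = (0 1 4 6)(2 3 5 7)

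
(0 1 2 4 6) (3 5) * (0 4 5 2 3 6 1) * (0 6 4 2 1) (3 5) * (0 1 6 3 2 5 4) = (0 3 6 5) (1 4) 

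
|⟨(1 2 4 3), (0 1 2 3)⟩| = 20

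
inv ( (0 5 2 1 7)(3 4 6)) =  (0 7 1 2 5)(3 6 4)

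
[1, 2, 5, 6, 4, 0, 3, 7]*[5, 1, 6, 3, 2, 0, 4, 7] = [1, 6, 0, 4, 2, 5, 3, 7]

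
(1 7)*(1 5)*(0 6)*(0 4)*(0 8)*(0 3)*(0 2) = (0 6 4 8 3 2)(1 7 5)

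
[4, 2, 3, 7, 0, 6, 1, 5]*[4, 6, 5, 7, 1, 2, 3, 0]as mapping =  [0→1, 1→5, 2→7, 3→0, 4→4, 5→3, 6→6, 7→2]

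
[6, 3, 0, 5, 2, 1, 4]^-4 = [0, 5, 2, 1, 4, 3, 6]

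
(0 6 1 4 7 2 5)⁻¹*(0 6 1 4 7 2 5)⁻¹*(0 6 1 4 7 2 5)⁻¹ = (0 7 6 2 1 5 4)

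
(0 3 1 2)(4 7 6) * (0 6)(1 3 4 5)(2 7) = (0 4 2 6 5 1 7)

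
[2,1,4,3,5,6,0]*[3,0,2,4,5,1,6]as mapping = [0→2,1→0,2→5,3→4,4→1,5→6,6→3]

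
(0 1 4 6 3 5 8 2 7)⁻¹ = (0 7 2 8 5 3 6 4 1)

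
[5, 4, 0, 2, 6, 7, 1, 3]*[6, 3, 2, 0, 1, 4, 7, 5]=[4, 1, 6, 2, 7, 5, 3, 0]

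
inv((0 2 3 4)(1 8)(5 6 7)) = (0 4 3 2)(1 8)(5 7 6)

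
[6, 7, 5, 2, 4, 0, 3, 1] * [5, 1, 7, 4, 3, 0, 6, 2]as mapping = [0→6, 1→2, 2→0, 3→7, 4→3, 5→5, 6→4, 7→1]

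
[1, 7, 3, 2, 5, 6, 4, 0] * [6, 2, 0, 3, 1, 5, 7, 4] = [2, 4, 3, 0, 5, 7, 1, 6]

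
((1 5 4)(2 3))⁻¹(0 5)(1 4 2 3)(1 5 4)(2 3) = (0 4)(1 3 2 5)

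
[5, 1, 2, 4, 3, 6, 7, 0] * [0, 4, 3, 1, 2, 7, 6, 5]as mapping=[0→7, 1→4, 2→3, 3→2, 4→1, 5→6, 6→5, 7→0]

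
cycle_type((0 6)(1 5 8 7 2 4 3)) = 2.7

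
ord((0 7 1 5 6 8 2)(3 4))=14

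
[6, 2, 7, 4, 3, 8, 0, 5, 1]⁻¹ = [6, 8, 1, 4, 3, 7, 0, 2, 5]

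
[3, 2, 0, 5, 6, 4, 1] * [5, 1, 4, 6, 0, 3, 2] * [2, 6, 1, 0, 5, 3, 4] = [4, 5, 3, 0, 1, 2, 6]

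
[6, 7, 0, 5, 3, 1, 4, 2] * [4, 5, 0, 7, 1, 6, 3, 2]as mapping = [0→3, 1→2, 2→4, 3→6, 4→7, 5→5, 6→1, 7→0]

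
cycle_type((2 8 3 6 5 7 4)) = 7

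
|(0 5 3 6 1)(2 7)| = 10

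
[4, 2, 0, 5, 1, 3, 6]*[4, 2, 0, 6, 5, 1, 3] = [5, 0, 4, 1, 2, 6, 3]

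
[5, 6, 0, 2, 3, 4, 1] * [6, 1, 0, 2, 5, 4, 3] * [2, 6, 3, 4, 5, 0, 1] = [5, 4, 1, 2, 3, 0, 6]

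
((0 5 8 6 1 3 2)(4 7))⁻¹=(0 2 3 1 6 8 5)(4 7)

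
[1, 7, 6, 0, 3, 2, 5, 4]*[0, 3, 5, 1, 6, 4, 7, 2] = [3, 2, 7, 0, 1, 5, 4, 6]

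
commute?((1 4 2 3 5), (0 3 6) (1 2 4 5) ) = no:(1 4 2 3 5)*(0 3 6) (1 2 4 5) = (0 3 1 5 2 6), (0 3 6) (1 2 4 5)*(1 4 2 3 5) = (0 5 4 1 3 6) 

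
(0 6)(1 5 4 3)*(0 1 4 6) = (1 5 6)(3 4)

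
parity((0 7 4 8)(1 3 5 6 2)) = odd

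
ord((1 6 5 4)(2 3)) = 4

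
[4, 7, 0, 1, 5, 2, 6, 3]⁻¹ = [2, 3, 5, 7, 0, 4, 6, 1]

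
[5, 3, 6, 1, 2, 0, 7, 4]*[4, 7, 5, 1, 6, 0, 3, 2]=[0, 1, 3, 7, 5, 4, 2, 6]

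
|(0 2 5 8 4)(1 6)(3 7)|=10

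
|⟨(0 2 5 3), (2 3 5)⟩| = 24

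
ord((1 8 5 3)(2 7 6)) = 12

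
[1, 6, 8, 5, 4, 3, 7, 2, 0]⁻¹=[8, 0, 7, 5, 4, 3, 1, 6, 2]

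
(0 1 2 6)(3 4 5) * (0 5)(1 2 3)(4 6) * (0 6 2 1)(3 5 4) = (0 1 5)(2 3)(4 6)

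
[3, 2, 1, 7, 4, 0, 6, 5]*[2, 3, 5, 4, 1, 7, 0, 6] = [4, 5, 3, 6, 1, 2, 0, 7]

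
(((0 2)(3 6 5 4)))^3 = (0 2)(3 4 5 6)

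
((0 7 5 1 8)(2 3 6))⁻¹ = (0 8 1 5 7)(2 6 3)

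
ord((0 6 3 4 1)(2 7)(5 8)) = 10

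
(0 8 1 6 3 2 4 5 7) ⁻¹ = (0 7 5 4 2 3 6 1 8) 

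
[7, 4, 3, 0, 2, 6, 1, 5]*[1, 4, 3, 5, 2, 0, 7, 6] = [6, 2, 5, 1, 3, 7, 4, 0]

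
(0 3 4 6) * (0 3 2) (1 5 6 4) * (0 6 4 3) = (0 2 6) (1 5 4 3) 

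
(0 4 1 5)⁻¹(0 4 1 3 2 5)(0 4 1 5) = (0 4 1 5 3 2)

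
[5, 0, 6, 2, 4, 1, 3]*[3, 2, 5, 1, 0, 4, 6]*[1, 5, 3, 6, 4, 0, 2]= [4, 6, 2, 0, 1, 3, 5] 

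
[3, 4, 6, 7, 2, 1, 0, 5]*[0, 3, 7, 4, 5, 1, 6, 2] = [4, 5, 6, 2, 7, 3, 0, 1]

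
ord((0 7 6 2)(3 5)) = 4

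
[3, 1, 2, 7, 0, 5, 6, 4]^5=[3, 1, 2, 7, 0, 5, 6, 4]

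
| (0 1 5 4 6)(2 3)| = 10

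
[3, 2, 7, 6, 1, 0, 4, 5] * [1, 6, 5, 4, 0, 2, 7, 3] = [4, 5, 3, 7, 6, 1, 0, 2]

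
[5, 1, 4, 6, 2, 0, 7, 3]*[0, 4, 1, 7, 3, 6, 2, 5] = [6, 4, 3, 2, 1, 0, 5, 7]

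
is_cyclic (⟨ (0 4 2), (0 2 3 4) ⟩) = no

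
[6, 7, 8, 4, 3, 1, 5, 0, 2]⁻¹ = [7, 5, 8, 4, 3, 6, 0, 1, 2]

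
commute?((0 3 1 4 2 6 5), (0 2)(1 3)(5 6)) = no:(0 3 1 4 2 6 5) * (0 2)(1 3)(5 6) = (0 1 4)(2 5), (0 2)(1 3)(5 6) * (0 3 1 4 2 6 5) = (0 6)(2 3 4)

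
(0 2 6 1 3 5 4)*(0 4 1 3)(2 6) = (0 6 3 5 1)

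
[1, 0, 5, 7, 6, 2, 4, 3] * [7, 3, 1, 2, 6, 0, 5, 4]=[3, 7, 0, 4, 5, 1, 6, 2]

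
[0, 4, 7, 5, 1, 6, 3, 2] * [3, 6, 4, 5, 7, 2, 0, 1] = [3, 7, 1, 2, 6, 0, 5, 4]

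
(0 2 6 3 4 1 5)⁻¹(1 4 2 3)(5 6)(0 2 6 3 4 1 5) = (0 3)(1 6 4 5)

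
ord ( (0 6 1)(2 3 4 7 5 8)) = 6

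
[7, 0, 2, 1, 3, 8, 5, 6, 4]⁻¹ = [1, 3, 2, 4, 8, 6, 7, 0, 5]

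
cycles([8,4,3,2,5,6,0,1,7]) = (0 8 7 1 4 5 6)(2 3)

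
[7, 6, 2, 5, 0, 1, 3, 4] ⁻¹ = [4, 5, 2, 6, 7, 3, 1, 0] 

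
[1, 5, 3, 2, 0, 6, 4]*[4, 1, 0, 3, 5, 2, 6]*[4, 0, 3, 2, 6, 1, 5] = [0, 3, 2, 4, 6, 5, 1]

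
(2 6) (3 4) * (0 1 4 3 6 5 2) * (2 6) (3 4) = (0 1 3 4 2 5 6) 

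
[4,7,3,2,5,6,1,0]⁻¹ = [7,6,3,2,0,4,5,1]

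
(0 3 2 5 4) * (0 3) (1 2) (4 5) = (1 2 4 3) 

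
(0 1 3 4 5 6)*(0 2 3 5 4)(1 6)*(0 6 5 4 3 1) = (0 5)(1 4 3 6 2)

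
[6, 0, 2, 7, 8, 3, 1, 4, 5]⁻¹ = [1, 6, 2, 5, 7, 8, 0, 3, 4]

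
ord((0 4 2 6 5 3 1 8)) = 8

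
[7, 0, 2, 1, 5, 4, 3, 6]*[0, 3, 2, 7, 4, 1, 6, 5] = [5, 0, 2, 3, 1, 4, 7, 6]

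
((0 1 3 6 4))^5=()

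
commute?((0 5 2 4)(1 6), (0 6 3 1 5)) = no:(0 5 2 4)(1 6)*(0 6 3 1 5) = (1 3)(2 4 6 5), (0 6 3 1 5)*(0 5 2 4)(1 6) = (0 1 2 4)(3 6)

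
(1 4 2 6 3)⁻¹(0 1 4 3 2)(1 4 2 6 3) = (0 4 2 1 6)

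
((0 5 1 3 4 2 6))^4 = (0 4 5 2 1 6 3)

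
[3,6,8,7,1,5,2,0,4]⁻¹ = [7,4,6,0,8,5,1,3,2]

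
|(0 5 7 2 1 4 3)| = 7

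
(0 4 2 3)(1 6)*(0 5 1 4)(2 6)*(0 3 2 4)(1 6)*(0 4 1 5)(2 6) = (0 3)(2 6 4 5)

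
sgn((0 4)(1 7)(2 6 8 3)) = -1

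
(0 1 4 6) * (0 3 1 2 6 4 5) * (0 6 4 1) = (0 2 4 1 5 6 3)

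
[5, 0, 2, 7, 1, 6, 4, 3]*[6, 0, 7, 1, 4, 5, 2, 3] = [5, 6, 7, 3, 0, 2, 4, 1]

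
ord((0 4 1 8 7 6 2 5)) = 8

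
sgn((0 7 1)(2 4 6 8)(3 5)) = 1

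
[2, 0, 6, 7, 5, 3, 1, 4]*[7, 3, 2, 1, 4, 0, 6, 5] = [2, 7, 6, 5, 0, 1, 3, 4]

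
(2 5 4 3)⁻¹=(2 3 4 5)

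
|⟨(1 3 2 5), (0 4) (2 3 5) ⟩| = 48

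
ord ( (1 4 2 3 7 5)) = 6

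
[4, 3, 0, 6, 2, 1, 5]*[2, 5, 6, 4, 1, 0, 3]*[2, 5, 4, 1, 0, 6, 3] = [5, 0, 4, 1, 3, 6, 2]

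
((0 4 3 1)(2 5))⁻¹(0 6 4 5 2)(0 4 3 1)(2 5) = (2 5 4 6 3)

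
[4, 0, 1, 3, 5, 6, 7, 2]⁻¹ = [1, 2, 7, 3, 0, 4, 5, 6]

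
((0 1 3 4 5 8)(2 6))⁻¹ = (0 8 5 4 3 1)(2 6)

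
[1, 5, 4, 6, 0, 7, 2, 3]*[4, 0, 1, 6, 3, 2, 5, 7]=[0, 2, 3, 5, 4, 7, 1, 6]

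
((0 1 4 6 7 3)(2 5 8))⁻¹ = (0 3 7 6 4 1)(2 8 5)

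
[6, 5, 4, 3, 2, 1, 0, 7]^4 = [0, 1, 2, 3, 4, 5, 6, 7]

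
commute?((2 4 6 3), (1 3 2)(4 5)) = no:(2 4 6 3)*(1 3 2)(4 5) = (1 3)(2 5 4 6), (1 3 2)(4 5)*(2 4 6 3) = (1 2)(3 4 5 6)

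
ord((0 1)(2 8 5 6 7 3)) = 6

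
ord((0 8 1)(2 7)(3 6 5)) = 6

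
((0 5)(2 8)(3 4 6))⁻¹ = (0 5)(2 8)(3 6 4)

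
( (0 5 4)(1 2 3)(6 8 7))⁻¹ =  (0 4 5)(1 3 2)(6 7 8)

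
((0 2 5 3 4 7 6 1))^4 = (0 4)(1 3)(2 7)(5 6)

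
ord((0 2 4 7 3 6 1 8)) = 8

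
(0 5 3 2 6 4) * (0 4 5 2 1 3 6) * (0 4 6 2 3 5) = (0 3 1 5 2 4 6)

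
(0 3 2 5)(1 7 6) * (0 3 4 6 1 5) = (0 4 6 5 3 2)(1 7)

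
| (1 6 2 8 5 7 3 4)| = 8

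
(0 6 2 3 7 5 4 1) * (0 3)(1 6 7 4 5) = (0 7 1 3 4 6 2)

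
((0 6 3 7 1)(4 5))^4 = (0 1 7 3 6)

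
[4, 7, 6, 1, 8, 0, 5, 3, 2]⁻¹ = [5, 3, 8, 7, 0, 6, 2, 1, 4]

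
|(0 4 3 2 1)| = 5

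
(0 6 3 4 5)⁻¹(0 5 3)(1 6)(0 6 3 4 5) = (0 4 6)(1 3)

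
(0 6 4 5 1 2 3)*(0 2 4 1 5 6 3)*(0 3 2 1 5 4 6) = (0 2 3 1 6 5 4)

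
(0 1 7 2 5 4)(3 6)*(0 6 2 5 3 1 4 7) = (0 4 6 1)(2 3)(5 7)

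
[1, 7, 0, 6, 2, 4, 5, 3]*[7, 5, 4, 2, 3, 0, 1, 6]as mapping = [0→5, 1→6, 2→7, 3→1, 4→4, 5→3, 6→0, 7→2]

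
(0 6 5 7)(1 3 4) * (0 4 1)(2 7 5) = (0 6 2 7 4)(1 3)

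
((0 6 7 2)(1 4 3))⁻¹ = (0 2 7 6)(1 3 4)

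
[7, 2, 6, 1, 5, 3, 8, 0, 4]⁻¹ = [7, 3, 1, 5, 8, 4, 2, 0, 6]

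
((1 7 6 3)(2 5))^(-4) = ()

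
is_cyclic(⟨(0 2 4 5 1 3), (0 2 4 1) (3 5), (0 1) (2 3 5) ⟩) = no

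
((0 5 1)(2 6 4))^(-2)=(0 5 1)(2 6 4)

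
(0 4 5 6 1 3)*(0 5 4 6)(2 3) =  (0 6 1 2 3 5)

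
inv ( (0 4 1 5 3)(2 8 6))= (0 3 5 1 4)(2 6 8)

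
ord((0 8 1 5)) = 4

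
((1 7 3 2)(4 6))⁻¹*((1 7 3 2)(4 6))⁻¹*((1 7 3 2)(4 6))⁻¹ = (1 7 3 2)(4 6)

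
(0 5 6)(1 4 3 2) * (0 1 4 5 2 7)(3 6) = (0 2 4 6 1 5 3 7)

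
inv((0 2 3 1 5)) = (0 5 1 3 2)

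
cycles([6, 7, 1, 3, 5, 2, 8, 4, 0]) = (0 6 8)(1 7 4 5 2)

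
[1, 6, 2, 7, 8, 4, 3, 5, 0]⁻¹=[8, 0, 2, 6, 5, 7, 1, 3, 4]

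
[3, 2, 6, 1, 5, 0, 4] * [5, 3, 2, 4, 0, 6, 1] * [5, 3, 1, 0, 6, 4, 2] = [6, 1, 3, 0, 2, 4, 5]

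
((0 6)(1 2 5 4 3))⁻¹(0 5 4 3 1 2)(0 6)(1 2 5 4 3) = (1 2 5 6 4 3)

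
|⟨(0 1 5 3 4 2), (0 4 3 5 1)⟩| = 720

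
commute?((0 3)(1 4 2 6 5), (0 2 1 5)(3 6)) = no:(0 3)(1 4 2 6 5) * (0 2 1 5)(3 6) = (0 6)(1 4)(2 3), (0 2 1 5)(3 6) * (0 3)(1 4 2 6 5) = (0 6)(2 4)(3 5)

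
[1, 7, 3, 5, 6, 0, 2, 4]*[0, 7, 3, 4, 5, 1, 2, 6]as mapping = [0→7, 1→6, 2→4, 3→1, 4→2, 5→0, 6→3, 7→5]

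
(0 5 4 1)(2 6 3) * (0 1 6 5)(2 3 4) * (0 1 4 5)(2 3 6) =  (0 1 4 2)(3 6 5)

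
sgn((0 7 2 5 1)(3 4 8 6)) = -1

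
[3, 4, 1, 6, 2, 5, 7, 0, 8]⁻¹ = [7, 2, 4, 0, 1, 5, 3, 6, 8]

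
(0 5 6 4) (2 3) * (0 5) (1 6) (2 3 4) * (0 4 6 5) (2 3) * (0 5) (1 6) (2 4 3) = (0 3 4 5 6 2 1) 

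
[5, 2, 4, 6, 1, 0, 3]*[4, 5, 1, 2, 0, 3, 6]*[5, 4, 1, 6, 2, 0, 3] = [6, 4, 5, 3, 0, 2, 1]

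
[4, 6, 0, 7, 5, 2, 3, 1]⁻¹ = [2, 7, 5, 6, 0, 4, 1, 3]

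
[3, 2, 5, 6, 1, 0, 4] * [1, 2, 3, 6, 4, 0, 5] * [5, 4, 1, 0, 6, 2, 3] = [3, 0, 5, 2, 1, 4, 6]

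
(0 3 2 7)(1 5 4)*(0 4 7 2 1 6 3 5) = (0 5 7 4 6 3 1)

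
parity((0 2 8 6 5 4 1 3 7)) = even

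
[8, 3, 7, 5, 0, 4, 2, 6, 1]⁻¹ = [4, 8, 6, 1, 5, 3, 7, 2, 0]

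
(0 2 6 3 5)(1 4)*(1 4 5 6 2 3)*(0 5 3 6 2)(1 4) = (0 6 4 1 3 2)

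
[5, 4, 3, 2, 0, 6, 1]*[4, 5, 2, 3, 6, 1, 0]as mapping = [0→1, 1→6, 2→3, 3→2, 4→4, 5→0, 6→5]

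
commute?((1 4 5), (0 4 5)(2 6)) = no:(1 4 5)*(0 4 5)(2 6) = (0 4)(1 5)(2 6), (0 4 5)(2 6)*(1 4 5) = (0 5)(1 4)(2 6)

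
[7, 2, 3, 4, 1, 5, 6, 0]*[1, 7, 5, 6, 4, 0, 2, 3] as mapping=[0→3, 1→5, 2→6, 3→4, 4→7, 5→0, 6→2, 7→1] 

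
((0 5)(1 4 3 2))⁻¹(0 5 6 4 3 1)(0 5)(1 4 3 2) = (0 6 3 2 4 5)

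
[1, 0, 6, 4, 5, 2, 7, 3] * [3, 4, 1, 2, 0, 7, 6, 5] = [4, 3, 6, 0, 7, 1, 5, 2]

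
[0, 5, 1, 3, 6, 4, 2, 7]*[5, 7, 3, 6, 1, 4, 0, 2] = [5, 4, 7, 6, 0, 1, 3, 2]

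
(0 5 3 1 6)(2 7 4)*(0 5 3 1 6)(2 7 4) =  (0 3 6 5 1)(2 4 7)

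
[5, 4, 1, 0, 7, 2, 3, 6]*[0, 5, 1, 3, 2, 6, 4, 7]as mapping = [0→6, 1→2, 2→5, 3→0, 4→7, 5→1, 6→3, 7→4]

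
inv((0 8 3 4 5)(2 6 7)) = (0 5 4 3 8)(2 7 6)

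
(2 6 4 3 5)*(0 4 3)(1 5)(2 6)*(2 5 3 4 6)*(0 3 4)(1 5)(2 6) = (0 2 1 4 3 5 6)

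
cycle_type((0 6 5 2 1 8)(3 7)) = 2.6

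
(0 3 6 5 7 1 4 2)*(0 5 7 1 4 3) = (1 3 6 7 4 2 5)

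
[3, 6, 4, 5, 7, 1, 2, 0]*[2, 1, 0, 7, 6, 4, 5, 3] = [7, 5, 6, 4, 3, 1, 0, 2]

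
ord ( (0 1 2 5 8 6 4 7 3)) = 9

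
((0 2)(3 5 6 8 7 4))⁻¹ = (0 2)(3 4 7 8 6 5)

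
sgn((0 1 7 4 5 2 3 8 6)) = 1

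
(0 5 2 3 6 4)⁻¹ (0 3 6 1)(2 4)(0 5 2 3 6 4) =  (0 3)(1 5 6 4)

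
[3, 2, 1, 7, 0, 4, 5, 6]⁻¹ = [4, 2, 1, 0, 5, 6, 7, 3]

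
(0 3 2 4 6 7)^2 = (0 2 6)(3 4 7)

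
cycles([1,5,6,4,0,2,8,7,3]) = (0 1 5 2 6 8 3 4)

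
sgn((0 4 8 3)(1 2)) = 1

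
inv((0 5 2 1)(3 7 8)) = (0 1 2 5)(3 8 7)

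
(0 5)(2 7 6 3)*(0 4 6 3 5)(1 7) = (1 7 3 2)(4 6 5)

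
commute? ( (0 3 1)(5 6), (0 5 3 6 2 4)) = no: (0 3 1)(5 6) * (0 5 3 6 2 4) = (0 6 3 1 5 2 4), (0 5 3 6 2 4) * (0 3 1)(5 6) = (0 6 2 4 3 5 1)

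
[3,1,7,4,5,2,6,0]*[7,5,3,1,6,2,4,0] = [1,5,0,6,2,3,4,7]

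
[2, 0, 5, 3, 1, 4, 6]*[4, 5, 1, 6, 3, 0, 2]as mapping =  [0→1, 1→4, 2→0, 3→6, 4→5, 5→3, 6→2]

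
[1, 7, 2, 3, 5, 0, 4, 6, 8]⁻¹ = [5, 0, 2, 3, 6, 4, 7, 1, 8]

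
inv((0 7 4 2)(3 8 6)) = (0 2 4 7)(3 6 8)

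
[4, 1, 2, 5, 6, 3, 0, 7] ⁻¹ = [6, 1, 2, 5, 0, 3, 4, 7] 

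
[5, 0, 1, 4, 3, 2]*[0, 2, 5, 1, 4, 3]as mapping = [0→3, 1→0, 2→2, 3→4, 4→1, 5→5]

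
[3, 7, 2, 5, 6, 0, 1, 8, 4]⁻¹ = [5, 6, 2, 0, 8, 3, 4, 1, 7]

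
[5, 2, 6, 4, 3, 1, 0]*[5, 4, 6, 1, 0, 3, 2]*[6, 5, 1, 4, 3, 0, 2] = [4, 2, 1, 6, 5, 3, 0]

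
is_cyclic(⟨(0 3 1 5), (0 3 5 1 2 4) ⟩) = no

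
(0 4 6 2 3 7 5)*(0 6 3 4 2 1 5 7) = (0 2 4 3)(1 5 6)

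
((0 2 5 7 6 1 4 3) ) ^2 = (0 5 6 4) (1 3 2 7) 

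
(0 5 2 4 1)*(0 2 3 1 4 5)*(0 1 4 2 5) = (0 1 5 3 4 2)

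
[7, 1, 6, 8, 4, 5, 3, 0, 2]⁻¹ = [7, 1, 8, 6, 4, 5, 2, 0, 3]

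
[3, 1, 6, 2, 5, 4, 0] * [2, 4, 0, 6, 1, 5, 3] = [6, 4, 3, 0, 5, 1, 2]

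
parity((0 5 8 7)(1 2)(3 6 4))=even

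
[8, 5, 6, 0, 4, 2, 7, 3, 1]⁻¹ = [3, 8, 5, 7, 4, 1, 2, 6, 0]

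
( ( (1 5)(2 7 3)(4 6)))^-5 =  (1 5)(2 7 3)(4 6)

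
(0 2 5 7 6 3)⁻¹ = (0 3 6 7 5 2)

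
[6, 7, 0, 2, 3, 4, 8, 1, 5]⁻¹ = [2, 7, 3, 4, 5, 8, 0, 1, 6]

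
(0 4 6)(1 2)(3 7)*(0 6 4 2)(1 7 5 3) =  (0 2 7 1)(3 5)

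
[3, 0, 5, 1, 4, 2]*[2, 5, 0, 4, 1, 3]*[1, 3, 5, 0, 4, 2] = [4, 5, 0, 2, 3, 1]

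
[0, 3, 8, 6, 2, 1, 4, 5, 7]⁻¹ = [0, 5, 4, 1, 6, 7, 3, 8, 2]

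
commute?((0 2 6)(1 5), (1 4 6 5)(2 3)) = no:(0 2 6)(1 5) * (1 4 6 5)(2 3) = (0 3 2 5 4 6), (1 4 6 5)(2 3) * (0 2 6)(1 5) = (0 2 3 6 1 4)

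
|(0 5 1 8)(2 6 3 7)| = 4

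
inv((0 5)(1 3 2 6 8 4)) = (0 5)(1 4 8 6 2 3)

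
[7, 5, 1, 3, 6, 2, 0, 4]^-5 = [6, 5, 1, 3, 7, 2, 4, 0]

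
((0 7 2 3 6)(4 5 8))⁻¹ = (0 6 3 2 7)(4 8 5)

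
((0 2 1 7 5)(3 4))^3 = (0 7 2 5 1)(3 4)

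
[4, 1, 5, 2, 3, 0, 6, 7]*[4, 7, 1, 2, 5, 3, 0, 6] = [5, 7, 3, 1, 2, 4, 0, 6]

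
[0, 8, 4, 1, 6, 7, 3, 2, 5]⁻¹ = [0, 3, 7, 6, 2, 8, 4, 5, 1]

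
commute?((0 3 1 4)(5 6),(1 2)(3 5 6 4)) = no:(0 3 1 4)(5 6)*(1 2)(3 5 6 4) = (0 5 4)(1 3 2),(1 2)(3 5 6 4)*(0 3 1 4)(5 6) = (0 3 6)(1 2 4)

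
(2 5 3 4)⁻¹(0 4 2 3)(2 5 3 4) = (0 2 5 4)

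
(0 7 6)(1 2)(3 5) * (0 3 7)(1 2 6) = (1 6 3 5 7)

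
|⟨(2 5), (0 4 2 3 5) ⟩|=120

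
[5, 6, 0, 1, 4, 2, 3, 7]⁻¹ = [2, 3, 5, 6, 4, 0, 1, 7]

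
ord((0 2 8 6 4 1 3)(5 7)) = 14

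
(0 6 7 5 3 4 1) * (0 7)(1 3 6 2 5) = (0 2 5 6)(1 7)(3 4)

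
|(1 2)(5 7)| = 2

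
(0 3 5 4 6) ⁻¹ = (0 6 4 5 3) 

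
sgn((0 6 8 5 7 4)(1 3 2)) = -1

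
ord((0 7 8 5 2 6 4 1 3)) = 9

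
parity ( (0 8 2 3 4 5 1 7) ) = odd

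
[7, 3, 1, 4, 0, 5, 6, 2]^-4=[2, 4, 3, 0, 7, 5, 6, 1]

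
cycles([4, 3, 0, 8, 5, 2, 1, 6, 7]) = (0 4 5 2)(1 3 8 7 6)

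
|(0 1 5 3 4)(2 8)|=10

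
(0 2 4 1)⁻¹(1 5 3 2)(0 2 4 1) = (0 5 3 4)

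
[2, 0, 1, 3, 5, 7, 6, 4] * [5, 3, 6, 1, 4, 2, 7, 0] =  [6, 5, 3, 1, 2, 0, 7, 4]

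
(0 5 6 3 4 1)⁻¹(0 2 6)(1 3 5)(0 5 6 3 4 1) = (0 4 6)(2 3 5)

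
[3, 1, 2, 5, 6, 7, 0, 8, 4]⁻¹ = [6, 1, 2, 0, 8, 3, 4, 5, 7]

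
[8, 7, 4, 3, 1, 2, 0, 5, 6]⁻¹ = [6, 4, 5, 3, 2, 7, 8, 1, 0]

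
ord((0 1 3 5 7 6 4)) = 7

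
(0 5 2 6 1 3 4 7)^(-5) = (0 6 4 5 1 7 2 3)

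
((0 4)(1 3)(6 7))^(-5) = (0 4)(1 3)(6 7)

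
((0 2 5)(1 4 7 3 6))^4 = (0 2 5)(1 6 3 7 4)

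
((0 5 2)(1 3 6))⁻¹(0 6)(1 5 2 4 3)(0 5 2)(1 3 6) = (0 4 6 3 2)(1 5)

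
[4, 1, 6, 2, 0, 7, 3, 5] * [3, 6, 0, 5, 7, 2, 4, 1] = [7, 6, 4, 0, 3, 1, 5, 2]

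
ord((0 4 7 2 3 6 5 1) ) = 8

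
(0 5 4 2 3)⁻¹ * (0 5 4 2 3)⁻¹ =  (0 2 5 3 4)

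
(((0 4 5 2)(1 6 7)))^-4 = (1 7 6)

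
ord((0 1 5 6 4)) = 5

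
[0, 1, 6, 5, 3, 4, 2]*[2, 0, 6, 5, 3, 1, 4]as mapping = [0→2, 1→0, 2→4, 3→1, 4→5, 5→3, 6→6]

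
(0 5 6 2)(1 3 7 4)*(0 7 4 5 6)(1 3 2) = (0 6 1 2 7 5)(3 4)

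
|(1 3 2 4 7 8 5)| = 7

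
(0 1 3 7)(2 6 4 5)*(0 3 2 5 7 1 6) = (0 6 4 7 3 1 2)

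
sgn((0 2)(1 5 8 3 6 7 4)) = -1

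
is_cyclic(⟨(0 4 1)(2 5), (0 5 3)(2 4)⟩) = no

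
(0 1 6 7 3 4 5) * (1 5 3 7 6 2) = (0 5)(1 2)(3 4)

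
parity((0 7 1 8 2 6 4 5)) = odd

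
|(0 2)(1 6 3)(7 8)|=6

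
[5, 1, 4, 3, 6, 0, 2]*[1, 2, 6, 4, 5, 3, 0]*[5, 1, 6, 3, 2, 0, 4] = [3, 6, 0, 2, 5, 1, 4]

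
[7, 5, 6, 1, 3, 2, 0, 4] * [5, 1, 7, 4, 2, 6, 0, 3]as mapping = [0→3, 1→6, 2→0, 3→1, 4→4, 5→7, 6→5, 7→2]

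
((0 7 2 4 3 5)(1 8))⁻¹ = (0 5 3 4 2 7)(1 8)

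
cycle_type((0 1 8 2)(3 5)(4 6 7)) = 2.3.4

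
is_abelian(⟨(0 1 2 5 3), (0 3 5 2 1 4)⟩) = no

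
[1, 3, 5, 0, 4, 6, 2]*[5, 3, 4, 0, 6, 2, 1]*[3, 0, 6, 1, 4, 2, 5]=[1, 3, 6, 2, 5, 0, 4]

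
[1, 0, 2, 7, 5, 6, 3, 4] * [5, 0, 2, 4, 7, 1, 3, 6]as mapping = [0→0, 1→5, 2→2, 3→6, 4→1, 5→3, 6→4, 7→7]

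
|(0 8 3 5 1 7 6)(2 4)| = 14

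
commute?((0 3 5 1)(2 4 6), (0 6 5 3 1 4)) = no:(0 3 5 1)(2 4 6) * (0 6 5 3 1 4) = (0 1 6 2)(4 5), (0 6 5 3 1 4) * (0 3 5 1)(2 4 6) = (0 2 4 3)(1 6)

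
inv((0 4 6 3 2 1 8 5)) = (0 5 8 1 2 3 6 4)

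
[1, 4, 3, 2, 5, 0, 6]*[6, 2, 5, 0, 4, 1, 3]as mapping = [0→2, 1→4, 2→0, 3→5, 4→1, 5→6, 6→3]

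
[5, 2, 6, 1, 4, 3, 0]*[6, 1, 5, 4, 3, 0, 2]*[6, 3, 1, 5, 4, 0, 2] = [6, 0, 1, 3, 5, 4, 2]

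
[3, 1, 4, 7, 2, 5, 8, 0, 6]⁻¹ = [7, 1, 4, 0, 2, 5, 8, 3, 6]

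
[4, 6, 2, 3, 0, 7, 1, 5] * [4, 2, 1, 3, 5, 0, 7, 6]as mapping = [0→5, 1→7, 2→1, 3→3, 4→4, 5→6, 6→2, 7→0]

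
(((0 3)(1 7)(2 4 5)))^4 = (2 4 5)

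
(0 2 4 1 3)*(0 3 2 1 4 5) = (0 1 2 5) 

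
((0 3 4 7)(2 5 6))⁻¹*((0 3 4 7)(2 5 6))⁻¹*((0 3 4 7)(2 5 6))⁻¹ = (0 3 4 7)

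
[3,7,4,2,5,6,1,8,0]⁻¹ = [8,6,3,0,2,4,5,1,7]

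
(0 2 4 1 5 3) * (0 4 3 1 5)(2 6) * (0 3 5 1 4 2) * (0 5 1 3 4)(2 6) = (0 2 1 4 3 6 5)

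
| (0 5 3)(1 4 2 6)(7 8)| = 12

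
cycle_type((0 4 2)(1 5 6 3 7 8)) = 3.6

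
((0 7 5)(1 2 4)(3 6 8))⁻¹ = (0 5 7)(1 4 2)(3 8 6)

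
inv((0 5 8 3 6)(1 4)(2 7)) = (0 6 3 8 5)(1 4)(2 7)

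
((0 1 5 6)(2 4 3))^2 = (0 5)(1 6)(2 3 4)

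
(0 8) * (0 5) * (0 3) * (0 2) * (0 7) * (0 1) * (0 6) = (0 8 5 3 2 7 1 6)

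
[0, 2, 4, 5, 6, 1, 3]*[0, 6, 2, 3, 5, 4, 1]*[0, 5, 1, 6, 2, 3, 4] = [0, 1, 3, 2, 5, 4, 6]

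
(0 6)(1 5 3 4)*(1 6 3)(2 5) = (0 3 4 6)(1 2 5)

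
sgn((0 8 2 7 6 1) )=-1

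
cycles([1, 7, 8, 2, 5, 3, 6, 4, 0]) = (0 1 7 4 5 3 2 8)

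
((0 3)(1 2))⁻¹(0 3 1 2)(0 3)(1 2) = (0 2 1 3)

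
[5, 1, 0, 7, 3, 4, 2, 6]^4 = [7, 1, 3, 0, 2, 6, 4, 5]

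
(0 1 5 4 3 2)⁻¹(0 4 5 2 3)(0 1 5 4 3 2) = (0 2 1 3 4)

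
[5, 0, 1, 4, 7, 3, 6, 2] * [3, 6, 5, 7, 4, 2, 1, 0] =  [2, 3, 6, 4, 0, 7, 1, 5]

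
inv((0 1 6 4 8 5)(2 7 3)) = (0 5 8 4 6 1)(2 3 7)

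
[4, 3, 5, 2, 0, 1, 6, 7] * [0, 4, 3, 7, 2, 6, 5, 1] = [2, 7, 6, 3, 0, 4, 5, 1]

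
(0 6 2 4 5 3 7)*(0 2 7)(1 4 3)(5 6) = (0 5 1 4 6 7 2 3)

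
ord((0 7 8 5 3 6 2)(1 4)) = 14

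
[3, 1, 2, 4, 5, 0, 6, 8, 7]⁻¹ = [5, 1, 2, 0, 3, 4, 6, 8, 7]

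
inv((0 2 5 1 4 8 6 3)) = (0 3 6 8 4 1 5 2)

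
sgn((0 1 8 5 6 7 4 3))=-1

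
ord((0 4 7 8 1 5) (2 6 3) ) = 6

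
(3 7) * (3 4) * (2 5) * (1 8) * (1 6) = (1 8 6)(2 5)(3 7 4)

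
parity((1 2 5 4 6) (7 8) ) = odd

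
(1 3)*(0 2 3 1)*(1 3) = (0 2 1 3)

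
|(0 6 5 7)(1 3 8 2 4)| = 20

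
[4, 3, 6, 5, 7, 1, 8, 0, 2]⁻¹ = [7, 5, 8, 1, 0, 3, 2, 4, 6]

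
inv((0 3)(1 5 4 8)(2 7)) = (0 3)(1 8 4 5)(2 7)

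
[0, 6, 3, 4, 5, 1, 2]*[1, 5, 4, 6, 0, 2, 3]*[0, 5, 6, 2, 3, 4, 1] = [5, 2, 1, 0, 6, 4, 3]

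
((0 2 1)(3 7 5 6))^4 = (0 2 1)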